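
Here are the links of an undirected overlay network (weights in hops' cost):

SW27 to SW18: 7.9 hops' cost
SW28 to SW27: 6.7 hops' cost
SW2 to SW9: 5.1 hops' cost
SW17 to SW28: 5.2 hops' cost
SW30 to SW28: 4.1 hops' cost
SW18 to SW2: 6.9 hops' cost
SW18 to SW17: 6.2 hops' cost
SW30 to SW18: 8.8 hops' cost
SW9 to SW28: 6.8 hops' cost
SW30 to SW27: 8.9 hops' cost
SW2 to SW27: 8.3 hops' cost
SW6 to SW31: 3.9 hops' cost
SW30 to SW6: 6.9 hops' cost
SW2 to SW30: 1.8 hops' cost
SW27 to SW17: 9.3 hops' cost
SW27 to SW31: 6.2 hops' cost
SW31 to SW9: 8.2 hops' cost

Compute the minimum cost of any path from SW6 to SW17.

Candidate routes:
SW6 → SW30 → SW28 → SW17: 6.9+4.1+5.2 = 16.2
SW6 → SW31 → SW27 → SW17: 3.9+6.2+9.3 = 19.4
The minimum is 16.2 hops' cost via SW6 → SW30 → SW28 → SW17.

16.2 hops' cost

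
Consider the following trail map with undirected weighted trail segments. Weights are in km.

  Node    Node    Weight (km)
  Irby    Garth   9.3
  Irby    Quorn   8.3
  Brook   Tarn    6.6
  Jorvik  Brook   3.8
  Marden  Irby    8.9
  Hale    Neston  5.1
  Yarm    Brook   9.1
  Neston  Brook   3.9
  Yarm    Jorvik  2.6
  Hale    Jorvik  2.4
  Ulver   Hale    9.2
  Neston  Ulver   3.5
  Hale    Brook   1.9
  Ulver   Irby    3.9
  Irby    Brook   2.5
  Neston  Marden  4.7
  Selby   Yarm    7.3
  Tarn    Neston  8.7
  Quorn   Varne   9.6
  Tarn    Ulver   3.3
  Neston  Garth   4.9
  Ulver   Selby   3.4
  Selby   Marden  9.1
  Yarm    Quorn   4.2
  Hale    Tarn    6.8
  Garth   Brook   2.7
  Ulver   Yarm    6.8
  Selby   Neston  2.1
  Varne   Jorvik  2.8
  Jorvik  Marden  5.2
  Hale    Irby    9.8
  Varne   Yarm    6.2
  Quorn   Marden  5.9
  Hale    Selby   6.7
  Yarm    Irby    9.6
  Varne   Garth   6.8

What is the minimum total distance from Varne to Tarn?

12 km

Compare a few routes:
Varne → Jorvik → Hale → Tarn: 2.8+2.4+6.8 = 12
Varne → Jorvik → Brook → Hale → Tarn: 2.8+3.8+1.9+6.8 = 15.3
Varne → Jorvik → Hale → Brook → Tarn: 2.8+2.4+1.9+6.6 = 13.7
Varne → Jorvik → Brook → Tarn: 2.8+3.8+6.6 = 13.2
The minimum is 12 km via Varne → Jorvik → Hale → Tarn.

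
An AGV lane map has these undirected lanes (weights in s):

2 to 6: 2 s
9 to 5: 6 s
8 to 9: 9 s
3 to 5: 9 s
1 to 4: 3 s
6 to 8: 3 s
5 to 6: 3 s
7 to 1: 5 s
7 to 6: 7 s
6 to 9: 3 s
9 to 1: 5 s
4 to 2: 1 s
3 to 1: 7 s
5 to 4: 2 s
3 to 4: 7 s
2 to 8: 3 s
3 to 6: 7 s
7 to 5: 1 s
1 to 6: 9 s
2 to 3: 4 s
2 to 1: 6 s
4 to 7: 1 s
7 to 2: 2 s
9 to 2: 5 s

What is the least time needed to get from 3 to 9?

9 s

Enumerating some paths:
3–6–9: 7+3 = 10
3–2–9: 4+5 = 9
The minimum is 9 s via 3–2–9.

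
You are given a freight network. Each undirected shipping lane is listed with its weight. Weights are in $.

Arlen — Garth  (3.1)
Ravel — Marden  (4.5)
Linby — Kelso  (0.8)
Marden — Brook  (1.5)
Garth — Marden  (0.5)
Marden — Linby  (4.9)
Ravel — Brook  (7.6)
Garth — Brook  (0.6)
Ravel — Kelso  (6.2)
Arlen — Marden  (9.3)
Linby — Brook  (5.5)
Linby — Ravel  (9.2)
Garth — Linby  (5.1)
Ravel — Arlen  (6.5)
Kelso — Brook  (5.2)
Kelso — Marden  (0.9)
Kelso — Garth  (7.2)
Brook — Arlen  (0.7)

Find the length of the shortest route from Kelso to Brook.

Running Dijkstra from Kelso:
Kelso: 0
Linby: 0.8  (via Kelso)
Marden: 0.9  (via Kelso)
Garth: 1.4  (via Marden)
Brook: 2  (via Garth)
Shortest route: Kelso–Marden–Garth–Brook = $2.

$2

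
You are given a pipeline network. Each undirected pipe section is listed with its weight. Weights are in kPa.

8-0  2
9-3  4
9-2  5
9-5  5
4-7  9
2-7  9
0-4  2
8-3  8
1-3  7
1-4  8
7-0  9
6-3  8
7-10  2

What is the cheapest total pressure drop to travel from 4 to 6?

20 kPa

Enumerating some paths:
4 → 0 → 8 → 3 → 6: 2+2+8+8 = 20
4 → 7 → 2 → 9 → 3 → 6: 9+9+5+4+8 = 35
4 → 1 → 3 → 6: 8+7+8 = 23
The minimum is 20 kPa via 4 → 0 → 8 → 3 → 6.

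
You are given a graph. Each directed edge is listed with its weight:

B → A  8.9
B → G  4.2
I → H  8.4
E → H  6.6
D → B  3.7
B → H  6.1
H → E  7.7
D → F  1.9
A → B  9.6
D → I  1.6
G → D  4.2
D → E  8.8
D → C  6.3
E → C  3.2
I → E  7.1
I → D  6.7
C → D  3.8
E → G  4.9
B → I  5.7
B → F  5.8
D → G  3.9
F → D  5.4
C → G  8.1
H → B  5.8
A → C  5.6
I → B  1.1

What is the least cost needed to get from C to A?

15.4

Compare a few routes:
C - D - B - A: 3.8+3.7+8.9 = 16.4
C - D - I - B - A: 3.8+1.6+1.1+8.9 = 15.4
The minimum is 15.4 via C - D - I - B - A.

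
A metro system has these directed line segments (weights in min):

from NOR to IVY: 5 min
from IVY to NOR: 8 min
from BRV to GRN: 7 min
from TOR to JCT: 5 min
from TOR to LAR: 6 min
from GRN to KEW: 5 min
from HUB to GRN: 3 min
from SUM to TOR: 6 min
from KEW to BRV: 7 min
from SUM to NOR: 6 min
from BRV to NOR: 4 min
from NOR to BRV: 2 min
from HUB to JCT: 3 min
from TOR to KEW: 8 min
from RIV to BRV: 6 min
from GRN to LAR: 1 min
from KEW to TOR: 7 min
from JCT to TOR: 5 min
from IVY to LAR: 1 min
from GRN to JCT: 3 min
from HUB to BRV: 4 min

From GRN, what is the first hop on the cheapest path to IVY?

KEW

Compare a few routes:
GRN - KEW - BRV - NOR - IVY: 5+7+4+5 = 21
GRN - JCT - TOR - KEW - BRV - NOR - IVY: 3+5+8+7+4+5 = 32
The minimum is 21 min via GRN - KEW - BRV - NOR - IVY.
So from GRN the first move is to KEW.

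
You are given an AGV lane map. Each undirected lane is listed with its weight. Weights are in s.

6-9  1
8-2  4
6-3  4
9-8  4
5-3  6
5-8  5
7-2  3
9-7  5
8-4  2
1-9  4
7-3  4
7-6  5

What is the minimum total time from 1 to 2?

Settle nodes by increasing distance from 1:
1: 0
9: 4  (via 1)
6: 5  (via 9)
8: 8  (via 9)
3: 9  (via 6)
7: 9  (via 9)
4: 10  (via 8)
2: 12  (via 8)
Shortest route: 1–9–8–2 = 12 s.

12 s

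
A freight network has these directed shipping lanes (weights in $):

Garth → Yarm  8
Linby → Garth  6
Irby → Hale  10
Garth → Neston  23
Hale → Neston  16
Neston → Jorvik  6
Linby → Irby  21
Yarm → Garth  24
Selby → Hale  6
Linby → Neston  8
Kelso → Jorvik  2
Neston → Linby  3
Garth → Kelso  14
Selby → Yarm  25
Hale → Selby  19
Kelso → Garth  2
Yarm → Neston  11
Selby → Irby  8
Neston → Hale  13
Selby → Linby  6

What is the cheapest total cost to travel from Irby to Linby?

$29

Running Dijkstra from Irby:
Irby: 0
Hale: 10  (via Irby)
Neston: 26  (via Hale)
Linby: 29  (via Neston)
Shortest route: Irby → Hale → Neston → Linby = $29.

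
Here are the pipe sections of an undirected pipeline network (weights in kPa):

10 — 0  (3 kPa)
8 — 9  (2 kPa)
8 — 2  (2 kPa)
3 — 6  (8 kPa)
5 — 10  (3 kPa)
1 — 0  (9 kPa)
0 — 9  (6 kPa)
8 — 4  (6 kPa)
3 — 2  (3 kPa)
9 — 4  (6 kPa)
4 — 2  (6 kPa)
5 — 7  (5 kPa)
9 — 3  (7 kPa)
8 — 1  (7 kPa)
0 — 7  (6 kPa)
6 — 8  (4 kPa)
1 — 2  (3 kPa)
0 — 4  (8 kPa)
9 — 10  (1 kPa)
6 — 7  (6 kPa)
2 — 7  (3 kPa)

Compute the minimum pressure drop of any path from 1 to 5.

Running Dijkstra from 1:
1: 0
2: 3  (via 1)
8: 5  (via 2)
3: 6  (via 2)
7: 6  (via 2)
9: 7  (via 8)
10: 8  (via 9)
0: 9  (via 1)
4: 9  (via 2)
6: 9  (via 8)
5: 11  (via 7)
Shortest route: 1 → 2 → 7 → 5 = 11 kPa.

11 kPa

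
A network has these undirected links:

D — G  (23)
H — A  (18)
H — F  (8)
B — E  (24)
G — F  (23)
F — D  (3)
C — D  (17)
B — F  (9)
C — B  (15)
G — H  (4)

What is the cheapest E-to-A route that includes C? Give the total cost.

Best E to C: E → B → C costing 39
Best C to A: C → D → F → H → A costing 46
Total via C: 39 + 46 = 85.

85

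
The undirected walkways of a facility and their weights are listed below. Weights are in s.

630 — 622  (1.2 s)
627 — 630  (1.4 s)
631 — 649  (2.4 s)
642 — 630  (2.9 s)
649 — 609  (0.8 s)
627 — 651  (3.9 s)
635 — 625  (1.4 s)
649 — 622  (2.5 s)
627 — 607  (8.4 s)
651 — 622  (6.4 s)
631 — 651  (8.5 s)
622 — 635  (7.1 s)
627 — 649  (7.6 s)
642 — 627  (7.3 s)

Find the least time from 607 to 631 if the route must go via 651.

Shortest 607→651: 607–627–651 = 12.3
Best 651 to 631: 651–631 costing 8.5
Total via 651: 12.3 + 8.5 = 20.8 s.

20.8 s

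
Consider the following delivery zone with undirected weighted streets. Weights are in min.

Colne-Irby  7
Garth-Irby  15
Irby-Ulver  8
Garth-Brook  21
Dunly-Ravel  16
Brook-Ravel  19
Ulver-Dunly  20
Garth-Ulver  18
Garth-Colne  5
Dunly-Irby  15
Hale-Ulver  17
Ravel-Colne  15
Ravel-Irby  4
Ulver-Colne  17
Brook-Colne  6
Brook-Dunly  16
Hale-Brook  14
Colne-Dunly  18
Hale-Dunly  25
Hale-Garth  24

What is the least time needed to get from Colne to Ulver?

Candidate routes:
Colne–Garth–Ulver: 5+18 = 23
Colne–Irby–Ulver: 7+8 = 15
Colne–Ulver: 17 = 17
Cheapest is Colne–Irby–Ulver at 15 min.

15 min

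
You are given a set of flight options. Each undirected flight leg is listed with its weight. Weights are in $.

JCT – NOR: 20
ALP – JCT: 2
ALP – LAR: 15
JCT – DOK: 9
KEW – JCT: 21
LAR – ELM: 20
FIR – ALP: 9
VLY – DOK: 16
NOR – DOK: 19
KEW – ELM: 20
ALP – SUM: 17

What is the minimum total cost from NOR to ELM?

Compare a few routes:
NOR–JCT–ALP–LAR–ELM: 20+2+15+20 = 57
NOR–JCT–KEW–ELM: 20+21+20 = 61
NOR–DOK–JCT–ALP–LAR–ELM: 19+9+2+15+20 = 65
The minimum is $57 via NOR–JCT–ALP–LAR–ELM.

$57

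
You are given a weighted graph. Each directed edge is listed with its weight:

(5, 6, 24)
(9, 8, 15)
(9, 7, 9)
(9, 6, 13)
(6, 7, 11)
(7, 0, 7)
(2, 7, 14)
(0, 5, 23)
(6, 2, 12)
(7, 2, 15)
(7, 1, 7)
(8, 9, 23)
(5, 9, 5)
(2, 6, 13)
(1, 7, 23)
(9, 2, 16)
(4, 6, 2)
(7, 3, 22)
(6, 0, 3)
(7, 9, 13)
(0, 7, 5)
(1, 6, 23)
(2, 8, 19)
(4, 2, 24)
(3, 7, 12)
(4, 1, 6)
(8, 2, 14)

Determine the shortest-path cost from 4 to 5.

Candidate routes:
4–6–0–5: 2+3+23 = 28
4–6–7–0–5: 2+11+7+23 = 43
The minimum is 28 via 4–6–0–5.

28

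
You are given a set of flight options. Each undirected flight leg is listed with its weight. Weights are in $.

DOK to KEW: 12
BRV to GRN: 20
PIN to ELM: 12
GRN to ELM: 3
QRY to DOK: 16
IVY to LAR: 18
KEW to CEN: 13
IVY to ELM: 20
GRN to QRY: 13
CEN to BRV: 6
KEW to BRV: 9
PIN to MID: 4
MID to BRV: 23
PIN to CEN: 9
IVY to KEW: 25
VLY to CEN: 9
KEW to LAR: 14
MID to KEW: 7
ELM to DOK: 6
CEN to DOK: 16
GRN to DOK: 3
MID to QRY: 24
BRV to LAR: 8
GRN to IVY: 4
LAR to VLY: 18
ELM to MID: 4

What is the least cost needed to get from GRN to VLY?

$28

Settle nodes by increasing distance from GRN:
GRN: 0
ELM: 3  (via GRN)
DOK: 3  (via GRN)
IVY: 4  (via GRN)
MID: 7  (via ELM)
PIN: 11  (via MID)
QRY: 13  (via GRN)
KEW: 14  (via MID)
CEN: 19  (via DOK)
BRV: 20  (via GRN)
LAR: 22  (via IVY)
VLY: 28  (via CEN)
Shortest route: GRN–DOK–CEN–VLY = $28.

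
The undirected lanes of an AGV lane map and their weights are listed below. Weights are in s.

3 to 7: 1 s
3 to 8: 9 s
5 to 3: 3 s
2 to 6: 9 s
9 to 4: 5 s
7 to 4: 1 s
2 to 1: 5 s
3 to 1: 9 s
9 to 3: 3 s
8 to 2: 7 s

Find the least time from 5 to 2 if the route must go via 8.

Best 5 to 8: 5 → 3 → 8 costing 12
Shortest 8→2: 8 → 2 = 7
Total via 8: 12 + 7 = 19 s.

19 s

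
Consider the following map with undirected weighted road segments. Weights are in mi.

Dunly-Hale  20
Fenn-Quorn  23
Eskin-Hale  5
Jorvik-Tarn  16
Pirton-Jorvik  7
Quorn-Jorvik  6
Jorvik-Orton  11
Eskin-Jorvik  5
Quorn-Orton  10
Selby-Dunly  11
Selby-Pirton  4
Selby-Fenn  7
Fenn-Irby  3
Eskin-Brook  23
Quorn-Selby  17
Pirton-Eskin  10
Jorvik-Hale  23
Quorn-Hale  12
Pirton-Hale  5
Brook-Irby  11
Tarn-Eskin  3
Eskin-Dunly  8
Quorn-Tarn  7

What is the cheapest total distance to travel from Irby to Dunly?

21 mi

Settle nodes by increasing distance from Irby:
Irby: 0
Fenn: 3  (via Irby)
Selby: 10  (via Fenn)
Brook: 11  (via Irby)
Pirton: 14  (via Selby)
Hale: 19  (via Pirton)
Dunly: 21  (via Selby)
Shortest route: Irby–Fenn–Selby–Dunly = 21 mi.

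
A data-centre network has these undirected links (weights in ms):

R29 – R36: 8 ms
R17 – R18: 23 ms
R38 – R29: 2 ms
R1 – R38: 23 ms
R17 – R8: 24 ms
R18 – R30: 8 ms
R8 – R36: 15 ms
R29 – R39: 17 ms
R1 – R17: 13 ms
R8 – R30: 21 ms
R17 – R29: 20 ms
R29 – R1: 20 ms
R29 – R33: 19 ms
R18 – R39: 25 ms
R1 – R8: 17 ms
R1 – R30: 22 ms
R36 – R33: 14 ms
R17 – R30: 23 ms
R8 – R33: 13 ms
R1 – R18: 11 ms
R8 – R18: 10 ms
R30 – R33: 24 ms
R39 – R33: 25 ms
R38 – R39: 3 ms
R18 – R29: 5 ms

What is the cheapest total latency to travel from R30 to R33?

Compare a few routes:
R30 - R18 - R29 - R33: 8+5+19 = 32
R30 - R18 - R8 - R33: 8+10+13 = 31
R30 - R33: 24 = 24
Cheapest is R30 - R33 at 24 ms.

24 ms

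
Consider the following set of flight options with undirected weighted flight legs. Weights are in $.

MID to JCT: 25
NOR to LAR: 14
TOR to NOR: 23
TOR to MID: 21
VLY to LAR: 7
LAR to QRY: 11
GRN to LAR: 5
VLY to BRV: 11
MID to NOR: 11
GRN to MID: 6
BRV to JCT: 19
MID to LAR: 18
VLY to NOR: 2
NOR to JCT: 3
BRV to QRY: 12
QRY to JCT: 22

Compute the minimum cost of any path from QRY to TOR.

$43

Running Dijkstra from QRY:
QRY: 0
LAR: 11  (via QRY)
BRV: 12  (via QRY)
GRN: 16  (via LAR)
VLY: 18  (via LAR)
NOR: 20  (via VLY)
JCT: 22  (via QRY)
MID: 22  (via GRN)
TOR: 43  (via NOR)
Shortest route: QRY–LAR–VLY–NOR–TOR = $43.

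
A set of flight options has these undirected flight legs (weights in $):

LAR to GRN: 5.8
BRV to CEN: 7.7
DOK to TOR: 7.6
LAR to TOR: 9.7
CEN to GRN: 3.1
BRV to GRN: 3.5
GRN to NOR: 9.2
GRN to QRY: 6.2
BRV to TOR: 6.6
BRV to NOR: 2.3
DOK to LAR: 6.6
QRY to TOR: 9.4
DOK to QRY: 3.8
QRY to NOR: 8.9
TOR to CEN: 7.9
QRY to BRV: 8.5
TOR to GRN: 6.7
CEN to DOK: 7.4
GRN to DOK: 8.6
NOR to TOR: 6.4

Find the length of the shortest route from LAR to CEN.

Settle nodes by increasing distance from LAR:
LAR: 0
GRN: 5.8  (via LAR)
DOK: 6.6  (via LAR)
CEN: 8.9  (via GRN)
Shortest route: LAR → GRN → CEN = $8.9.

$8.9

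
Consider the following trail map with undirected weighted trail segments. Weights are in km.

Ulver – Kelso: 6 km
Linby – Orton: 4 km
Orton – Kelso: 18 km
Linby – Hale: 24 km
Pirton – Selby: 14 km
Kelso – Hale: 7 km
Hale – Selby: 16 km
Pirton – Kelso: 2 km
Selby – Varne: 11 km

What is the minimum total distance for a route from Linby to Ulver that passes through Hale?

Shortest Linby→Hale: Linby → Hale = 24
Shortest Hale→Ulver: Hale → Kelso → Ulver = 13
Total via Hale: 24 + 13 = 37 km.

37 km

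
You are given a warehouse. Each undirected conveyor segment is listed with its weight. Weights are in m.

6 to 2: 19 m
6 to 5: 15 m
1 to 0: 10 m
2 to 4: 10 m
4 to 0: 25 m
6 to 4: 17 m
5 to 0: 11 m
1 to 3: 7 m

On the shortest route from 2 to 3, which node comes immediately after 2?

4

Compare a few routes:
2 → 4 → 6 → 5 → 0 → 1 → 3: 10+17+15+11+10+7 = 70
2 → 4 → 0 → 1 → 3: 10+25+10+7 = 52
2 → 6 → 5 → 0 → 1 → 3: 19+15+11+10+7 = 62
The minimum is 52 m via 2 → 4 → 0 → 1 → 3.
So from 2 the first move is to 4.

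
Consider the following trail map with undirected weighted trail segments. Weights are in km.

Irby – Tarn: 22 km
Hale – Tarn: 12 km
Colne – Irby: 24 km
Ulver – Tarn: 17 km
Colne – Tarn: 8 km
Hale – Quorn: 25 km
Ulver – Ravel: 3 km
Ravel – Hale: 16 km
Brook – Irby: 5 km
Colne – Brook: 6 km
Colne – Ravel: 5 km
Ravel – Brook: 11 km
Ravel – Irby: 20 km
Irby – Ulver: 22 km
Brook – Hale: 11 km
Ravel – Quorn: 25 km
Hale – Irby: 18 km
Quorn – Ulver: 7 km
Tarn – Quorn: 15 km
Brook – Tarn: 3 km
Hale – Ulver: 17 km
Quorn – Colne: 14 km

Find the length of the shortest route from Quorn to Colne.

14 km

Compare a few routes:
Quorn–Ulver–Ravel–Colne: 7+3+5 = 15
Quorn–Colne: 14 = 14
Quorn–Tarn–Colne: 15+8 = 23
Cheapest is Quorn–Colne at 14 km.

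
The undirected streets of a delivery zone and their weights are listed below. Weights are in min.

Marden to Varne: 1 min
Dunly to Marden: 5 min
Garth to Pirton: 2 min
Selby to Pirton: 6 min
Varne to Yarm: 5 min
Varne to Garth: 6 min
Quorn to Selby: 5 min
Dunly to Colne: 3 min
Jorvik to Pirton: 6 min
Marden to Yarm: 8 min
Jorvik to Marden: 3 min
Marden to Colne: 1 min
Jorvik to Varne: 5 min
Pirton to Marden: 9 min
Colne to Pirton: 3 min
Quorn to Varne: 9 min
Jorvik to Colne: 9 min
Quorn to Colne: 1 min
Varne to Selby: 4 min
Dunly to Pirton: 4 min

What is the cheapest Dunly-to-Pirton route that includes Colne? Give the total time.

6 min

Best Dunly to Colne: Dunly → Colne costing 3
Shortest Colne→Pirton: Colne → Pirton = 3
Total via Colne: 3 + 3 = 6 min.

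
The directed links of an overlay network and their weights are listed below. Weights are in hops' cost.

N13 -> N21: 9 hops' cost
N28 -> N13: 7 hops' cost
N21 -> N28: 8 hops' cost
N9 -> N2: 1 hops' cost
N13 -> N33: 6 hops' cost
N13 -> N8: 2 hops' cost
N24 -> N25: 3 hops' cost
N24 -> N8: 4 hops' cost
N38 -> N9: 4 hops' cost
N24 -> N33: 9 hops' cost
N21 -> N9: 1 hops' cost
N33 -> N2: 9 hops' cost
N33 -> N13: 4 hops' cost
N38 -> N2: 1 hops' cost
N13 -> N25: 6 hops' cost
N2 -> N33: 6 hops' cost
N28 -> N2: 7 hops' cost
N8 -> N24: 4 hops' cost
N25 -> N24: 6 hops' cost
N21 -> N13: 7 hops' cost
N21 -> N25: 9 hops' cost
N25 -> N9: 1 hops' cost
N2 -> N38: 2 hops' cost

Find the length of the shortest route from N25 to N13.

12 hops' cost

Enumerating some paths:
N25 → N24 → N33 → N13: 6+9+4 = 19
N25 → N9 → N2 → N33 → N13: 1+1+6+4 = 12
Cheapest is N25 → N9 → N2 → N33 → N13 at 12 hops' cost.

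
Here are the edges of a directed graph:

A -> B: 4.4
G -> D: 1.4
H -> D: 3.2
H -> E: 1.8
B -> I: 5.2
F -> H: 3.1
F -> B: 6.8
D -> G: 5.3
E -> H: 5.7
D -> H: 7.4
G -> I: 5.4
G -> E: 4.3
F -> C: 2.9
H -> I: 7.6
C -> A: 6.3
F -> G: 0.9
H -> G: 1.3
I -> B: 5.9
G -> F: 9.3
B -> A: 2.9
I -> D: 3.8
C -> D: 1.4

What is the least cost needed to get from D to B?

16.6

Settle nodes by increasing distance from D:
D: 0
G: 5.3  (via D)
H: 7.4  (via D)
E: 9.2  (via H)
I: 10.7  (via G)
F: 14.6  (via G)
B: 16.6  (via I)
Shortest route: D → G → I → B = 16.6.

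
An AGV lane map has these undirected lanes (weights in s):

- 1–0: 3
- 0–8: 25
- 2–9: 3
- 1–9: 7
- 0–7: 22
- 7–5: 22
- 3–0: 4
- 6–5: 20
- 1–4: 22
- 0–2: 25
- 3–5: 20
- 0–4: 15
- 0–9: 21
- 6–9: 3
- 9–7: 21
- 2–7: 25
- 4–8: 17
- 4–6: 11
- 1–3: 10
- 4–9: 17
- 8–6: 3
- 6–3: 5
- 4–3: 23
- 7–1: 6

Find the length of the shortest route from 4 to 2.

Running Dijkstra from 4:
4: 0
6: 11  (via 4)
8: 14  (via 6)
9: 14  (via 6)
0: 15  (via 4)
3: 16  (via 6)
2: 17  (via 9)
Shortest route: 4 → 6 → 9 → 2 = 17 s.

17 s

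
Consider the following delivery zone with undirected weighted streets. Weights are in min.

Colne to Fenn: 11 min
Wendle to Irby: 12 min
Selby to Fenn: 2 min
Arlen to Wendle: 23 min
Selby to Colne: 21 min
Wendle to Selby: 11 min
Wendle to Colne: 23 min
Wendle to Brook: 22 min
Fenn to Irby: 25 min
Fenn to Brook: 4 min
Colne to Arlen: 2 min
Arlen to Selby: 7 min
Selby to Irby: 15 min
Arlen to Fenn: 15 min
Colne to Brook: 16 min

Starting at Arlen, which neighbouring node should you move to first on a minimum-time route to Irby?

Candidate routes:
Arlen - Selby - Wendle - Irby: 7+11+12 = 30
Arlen - Colne - Fenn - Selby - Irby: 2+11+2+15 = 30
Arlen - Selby - Irby: 7+15 = 22
Cheapest is Arlen - Selby - Irby at 22 min.
So from Arlen the first move is to Selby.

Selby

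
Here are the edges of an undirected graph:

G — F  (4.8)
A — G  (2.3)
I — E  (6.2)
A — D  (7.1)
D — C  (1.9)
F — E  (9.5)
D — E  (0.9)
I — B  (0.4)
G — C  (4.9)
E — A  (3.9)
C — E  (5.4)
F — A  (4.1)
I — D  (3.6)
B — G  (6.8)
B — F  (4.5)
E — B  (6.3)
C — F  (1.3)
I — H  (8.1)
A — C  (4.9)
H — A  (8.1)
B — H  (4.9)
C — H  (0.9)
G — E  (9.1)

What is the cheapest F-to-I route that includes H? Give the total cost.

Best F to H: F–C–H costing 2.2
Shortest H→I: H–B–I = 5.3
Total via H: 2.2 + 5.3 = 7.5.

7.5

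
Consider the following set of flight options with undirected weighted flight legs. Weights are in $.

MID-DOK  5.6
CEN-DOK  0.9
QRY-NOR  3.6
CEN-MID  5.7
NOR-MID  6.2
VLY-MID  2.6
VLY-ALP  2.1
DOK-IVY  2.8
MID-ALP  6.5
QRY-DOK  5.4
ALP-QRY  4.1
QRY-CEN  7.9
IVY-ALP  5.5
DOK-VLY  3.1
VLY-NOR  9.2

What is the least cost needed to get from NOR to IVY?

$11.8

Compare a few routes:
NOR–MID–DOK–IVY: 6.2+5.6+2.8 = 14.6
NOR–QRY–DOK–IVY: 3.6+5.4+2.8 = 11.8
NOR–MID–VLY–DOK–IVY: 6.2+2.6+3.1+2.8 = 14.7
NOR–QRY–ALP–IVY: 3.6+4.1+5.5 = 13.2
The minimum is $11.8 via NOR–QRY–DOK–IVY.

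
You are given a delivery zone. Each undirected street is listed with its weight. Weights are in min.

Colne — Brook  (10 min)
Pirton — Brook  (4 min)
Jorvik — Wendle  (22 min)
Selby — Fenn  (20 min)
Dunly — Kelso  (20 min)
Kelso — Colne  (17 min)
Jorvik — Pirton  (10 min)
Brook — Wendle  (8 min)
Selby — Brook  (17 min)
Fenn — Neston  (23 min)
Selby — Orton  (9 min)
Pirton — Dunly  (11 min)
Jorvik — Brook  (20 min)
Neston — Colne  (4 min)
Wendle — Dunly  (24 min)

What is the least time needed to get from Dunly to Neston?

29 min

Running Dijkstra from Dunly:
Dunly: 0
Pirton: 11  (via Dunly)
Brook: 15  (via Pirton)
Kelso: 20  (via Dunly)
Jorvik: 21  (via Pirton)
Wendle: 23  (via Brook)
Colne: 25  (via Brook)
Neston: 29  (via Colne)
Shortest route: Dunly–Pirton–Brook–Colne–Neston = 29 min.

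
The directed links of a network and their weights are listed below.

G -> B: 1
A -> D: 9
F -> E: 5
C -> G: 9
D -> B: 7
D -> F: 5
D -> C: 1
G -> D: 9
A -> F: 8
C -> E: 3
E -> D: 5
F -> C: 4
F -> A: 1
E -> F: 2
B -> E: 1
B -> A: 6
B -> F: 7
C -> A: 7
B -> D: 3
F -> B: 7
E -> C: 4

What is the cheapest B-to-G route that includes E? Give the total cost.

14

Best B to E: B → E costing 1
Shortest E→G: E → C → G = 13
Total via E: 1 + 13 = 14.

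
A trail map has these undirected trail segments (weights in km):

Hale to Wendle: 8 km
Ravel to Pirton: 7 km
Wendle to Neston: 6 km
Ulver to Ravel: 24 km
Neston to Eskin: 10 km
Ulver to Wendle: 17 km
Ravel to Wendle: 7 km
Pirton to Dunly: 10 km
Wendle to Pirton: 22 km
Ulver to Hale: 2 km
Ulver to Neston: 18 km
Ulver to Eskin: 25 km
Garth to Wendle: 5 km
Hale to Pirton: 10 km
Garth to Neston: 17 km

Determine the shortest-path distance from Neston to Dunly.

Running Dijkstra from Neston:
Neston: 0
Wendle: 6  (via Neston)
Eskin: 10  (via Neston)
Garth: 11  (via Wendle)
Ravel: 13  (via Wendle)
Hale: 14  (via Wendle)
Ulver: 16  (via Hale)
Pirton: 20  (via Ravel)
Dunly: 30  (via Pirton)
Shortest route: Neston → Wendle → Ravel → Pirton → Dunly = 30 km.

30 km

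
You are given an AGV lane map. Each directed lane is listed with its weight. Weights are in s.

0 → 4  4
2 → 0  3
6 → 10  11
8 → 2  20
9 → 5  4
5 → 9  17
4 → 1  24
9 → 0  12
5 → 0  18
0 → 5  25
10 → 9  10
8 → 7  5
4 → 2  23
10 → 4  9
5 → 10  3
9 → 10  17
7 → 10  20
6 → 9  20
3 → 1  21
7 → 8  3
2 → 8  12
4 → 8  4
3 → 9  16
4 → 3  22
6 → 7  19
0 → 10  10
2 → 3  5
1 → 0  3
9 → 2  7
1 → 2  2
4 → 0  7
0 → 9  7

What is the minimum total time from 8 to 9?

Compare a few routes:
8 - 2 - 3 - 9: 20+5+16 = 41
8 - 2 - 0 - 9: 20+3+7 = 30
8 - 7 - 10 - 9: 5+20+10 = 35
Cheapest is 8 - 2 - 0 - 9 at 30 s.

30 s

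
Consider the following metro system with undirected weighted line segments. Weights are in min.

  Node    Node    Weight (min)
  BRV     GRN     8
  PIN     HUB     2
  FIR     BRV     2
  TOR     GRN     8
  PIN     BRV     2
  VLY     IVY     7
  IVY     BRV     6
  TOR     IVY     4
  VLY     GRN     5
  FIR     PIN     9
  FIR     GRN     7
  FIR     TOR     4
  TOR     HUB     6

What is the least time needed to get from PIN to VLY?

Settle nodes by increasing distance from PIN:
PIN: 0
BRV: 2  (via PIN)
HUB: 2  (via PIN)
FIR: 4  (via BRV)
IVY: 8  (via BRV)
TOR: 8  (via HUB)
GRN: 10  (via BRV)
VLY: 15  (via IVY)
Shortest route: PIN → BRV → IVY → VLY = 15 min.

15 min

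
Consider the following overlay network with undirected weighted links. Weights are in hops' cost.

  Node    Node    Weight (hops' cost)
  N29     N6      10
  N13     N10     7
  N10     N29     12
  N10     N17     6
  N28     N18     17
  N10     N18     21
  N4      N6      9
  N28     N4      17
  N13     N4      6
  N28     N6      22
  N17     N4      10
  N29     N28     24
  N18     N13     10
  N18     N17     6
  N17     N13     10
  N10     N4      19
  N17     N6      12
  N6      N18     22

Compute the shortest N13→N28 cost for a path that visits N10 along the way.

Best N13 to N10: N13–N10 costing 7
Best N10 to N28: N10–N17–N18–N28 costing 29
Total via N10: 7 + 29 = 36 hops' cost.

36 hops' cost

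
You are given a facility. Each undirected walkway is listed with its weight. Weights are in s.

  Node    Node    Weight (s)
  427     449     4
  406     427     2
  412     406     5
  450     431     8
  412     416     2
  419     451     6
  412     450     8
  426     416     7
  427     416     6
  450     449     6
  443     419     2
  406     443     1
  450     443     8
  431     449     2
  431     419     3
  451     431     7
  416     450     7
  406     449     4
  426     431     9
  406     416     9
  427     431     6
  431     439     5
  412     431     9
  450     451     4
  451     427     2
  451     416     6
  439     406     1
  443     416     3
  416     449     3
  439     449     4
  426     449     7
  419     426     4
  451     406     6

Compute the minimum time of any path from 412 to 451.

Enumerating some paths:
412 - 416 - 427 - 451: 2+6+2 = 10
412 - 416 - 443 - 406 - 427 - 451: 2+3+1+2+2 = 10
412 - 416 - 451: 2+6 = 8
412 - 406 - 427 - 451: 5+2+2 = 9
Cheapest is 412 - 416 - 451 at 8 s.

8 s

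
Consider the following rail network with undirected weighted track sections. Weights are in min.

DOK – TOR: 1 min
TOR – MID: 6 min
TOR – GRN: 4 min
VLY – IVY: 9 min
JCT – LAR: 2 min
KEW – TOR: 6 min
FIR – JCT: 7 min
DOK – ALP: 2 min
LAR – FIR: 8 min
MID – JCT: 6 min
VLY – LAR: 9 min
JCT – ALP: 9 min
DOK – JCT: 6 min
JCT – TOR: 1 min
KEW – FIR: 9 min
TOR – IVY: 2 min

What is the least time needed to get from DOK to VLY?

Enumerating some paths:
DOK → TOR → JCT → LAR → VLY: 1+1+2+9 = 13
DOK → TOR → IVY → VLY: 1+2+9 = 12
Cheapest is DOK → TOR → IVY → VLY at 12 min.

12 min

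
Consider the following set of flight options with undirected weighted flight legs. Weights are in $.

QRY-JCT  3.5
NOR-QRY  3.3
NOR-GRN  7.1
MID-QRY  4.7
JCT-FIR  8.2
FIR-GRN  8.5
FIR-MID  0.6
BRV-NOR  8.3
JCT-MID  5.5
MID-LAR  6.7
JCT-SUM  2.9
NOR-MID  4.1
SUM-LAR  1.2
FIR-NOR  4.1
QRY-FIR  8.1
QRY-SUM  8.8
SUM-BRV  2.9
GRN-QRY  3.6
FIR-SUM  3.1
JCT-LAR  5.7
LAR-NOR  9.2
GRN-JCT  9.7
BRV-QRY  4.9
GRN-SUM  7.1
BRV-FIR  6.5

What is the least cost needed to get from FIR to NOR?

Settle nodes by increasing distance from FIR:
FIR: 0
MID: 0.6  (via FIR)
SUM: 3.1  (via FIR)
NOR: 4.1  (via FIR)
Shortest route: FIR → NOR = $4.1.

$4.1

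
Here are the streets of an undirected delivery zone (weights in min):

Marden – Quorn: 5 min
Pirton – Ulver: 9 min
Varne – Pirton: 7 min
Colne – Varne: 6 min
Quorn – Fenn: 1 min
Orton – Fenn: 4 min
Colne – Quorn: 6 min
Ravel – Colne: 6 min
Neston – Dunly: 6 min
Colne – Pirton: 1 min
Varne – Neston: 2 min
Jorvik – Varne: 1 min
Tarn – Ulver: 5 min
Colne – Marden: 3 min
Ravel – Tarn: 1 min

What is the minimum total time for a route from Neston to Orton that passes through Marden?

Shortest Neston→Marden: Neston → Varne → Colne → Marden = 11
Best Marden to Orton: Marden → Quorn → Fenn → Orton costing 10
Total via Marden: 11 + 10 = 21 min.

21 min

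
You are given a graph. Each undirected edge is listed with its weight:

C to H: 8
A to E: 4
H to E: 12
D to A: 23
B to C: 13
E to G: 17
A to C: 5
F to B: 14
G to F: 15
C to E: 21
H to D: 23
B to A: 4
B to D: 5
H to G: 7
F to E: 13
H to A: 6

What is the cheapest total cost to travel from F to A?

17

Shortest distances from F:
F: 0
E: 13  (via F)
B: 14  (via F)
G: 15  (via F)
A: 17  (via E)
Shortest route: F–E–A = 17.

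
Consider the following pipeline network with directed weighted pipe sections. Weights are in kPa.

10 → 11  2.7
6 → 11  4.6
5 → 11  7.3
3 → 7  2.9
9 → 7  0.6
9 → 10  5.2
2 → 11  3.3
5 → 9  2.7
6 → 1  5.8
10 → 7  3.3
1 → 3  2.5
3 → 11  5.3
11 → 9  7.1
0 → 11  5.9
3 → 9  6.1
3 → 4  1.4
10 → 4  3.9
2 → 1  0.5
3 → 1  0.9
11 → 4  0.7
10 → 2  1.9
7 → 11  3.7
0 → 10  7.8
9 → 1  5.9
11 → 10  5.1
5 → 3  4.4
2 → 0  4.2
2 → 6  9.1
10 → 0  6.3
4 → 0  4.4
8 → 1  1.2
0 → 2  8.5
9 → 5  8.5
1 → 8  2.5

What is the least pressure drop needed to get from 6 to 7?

11.2 kPa

Settle nodes by increasing distance from 6:
6: 0
11: 4.6  (via 6)
4: 5.3  (via 11)
1: 5.8  (via 6)
3: 8.3  (via 1)
8: 8.3  (via 1)
0: 9.7  (via 4)
10: 9.7  (via 11)
7: 11.2  (via 3)
Shortest route: 6 → 1 → 3 → 7 = 11.2 kPa.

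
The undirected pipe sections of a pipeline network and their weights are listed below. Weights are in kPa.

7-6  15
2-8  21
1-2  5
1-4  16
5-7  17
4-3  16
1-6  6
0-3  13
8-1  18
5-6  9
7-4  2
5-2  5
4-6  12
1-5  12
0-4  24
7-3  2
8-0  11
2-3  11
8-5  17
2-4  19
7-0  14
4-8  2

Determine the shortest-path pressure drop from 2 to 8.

17 kPa

Running Dijkstra from 2:
2: 0
1: 5  (via 2)
5: 5  (via 2)
3: 11  (via 2)
6: 11  (via 1)
7: 13  (via 3)
4: 15  (via 7)
8: 17  (via 4)
Shortest route: 2 → 3 → 7 → 4 → 8 = 17 kPa.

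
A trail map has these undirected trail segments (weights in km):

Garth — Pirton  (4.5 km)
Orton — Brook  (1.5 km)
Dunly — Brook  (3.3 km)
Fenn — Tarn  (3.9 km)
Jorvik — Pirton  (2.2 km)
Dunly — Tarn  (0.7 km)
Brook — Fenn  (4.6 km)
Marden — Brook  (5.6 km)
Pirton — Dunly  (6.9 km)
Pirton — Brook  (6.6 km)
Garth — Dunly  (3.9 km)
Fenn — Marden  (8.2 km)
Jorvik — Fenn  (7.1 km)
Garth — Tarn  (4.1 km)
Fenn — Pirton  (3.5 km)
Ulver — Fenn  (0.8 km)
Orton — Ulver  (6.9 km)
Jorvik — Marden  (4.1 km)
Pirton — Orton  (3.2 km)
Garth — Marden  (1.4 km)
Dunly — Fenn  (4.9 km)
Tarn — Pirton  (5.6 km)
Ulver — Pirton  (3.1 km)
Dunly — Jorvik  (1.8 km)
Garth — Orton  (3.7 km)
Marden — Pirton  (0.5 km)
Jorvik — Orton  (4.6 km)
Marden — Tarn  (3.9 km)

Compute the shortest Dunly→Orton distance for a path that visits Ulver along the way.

11.7 km

Best Dunly to Ulver: Dunly–Tarn–Fenn–Ulver costing 5.4
Shortest Ulver→Orton: Ulver–Pirton–Orton = 6.3
Total via Ulver: 5.4 + 6.3 = 11.7 km.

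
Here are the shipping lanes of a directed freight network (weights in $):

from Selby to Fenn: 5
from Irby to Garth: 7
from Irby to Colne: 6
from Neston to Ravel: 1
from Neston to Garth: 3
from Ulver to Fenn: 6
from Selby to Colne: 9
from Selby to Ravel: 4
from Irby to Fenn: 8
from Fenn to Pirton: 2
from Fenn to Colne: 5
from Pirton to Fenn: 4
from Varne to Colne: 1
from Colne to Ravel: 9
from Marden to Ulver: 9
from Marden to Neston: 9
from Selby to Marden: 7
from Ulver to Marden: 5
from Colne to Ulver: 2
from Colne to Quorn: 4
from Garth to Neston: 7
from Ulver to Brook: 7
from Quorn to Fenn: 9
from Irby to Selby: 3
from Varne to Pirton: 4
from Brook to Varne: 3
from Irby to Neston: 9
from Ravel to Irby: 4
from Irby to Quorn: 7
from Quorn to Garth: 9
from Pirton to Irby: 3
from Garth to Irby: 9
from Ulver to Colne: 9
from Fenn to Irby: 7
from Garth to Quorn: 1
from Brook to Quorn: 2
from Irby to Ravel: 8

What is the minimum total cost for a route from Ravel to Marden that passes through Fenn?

Shortest Ravel→Fenn: Ravel → Irby → Fenn = 12
Shortest Fenn→Marden: Fenn → Colne → Ulver → Marden = 12
Total via Fenn: 12 + 12 = $24.

$24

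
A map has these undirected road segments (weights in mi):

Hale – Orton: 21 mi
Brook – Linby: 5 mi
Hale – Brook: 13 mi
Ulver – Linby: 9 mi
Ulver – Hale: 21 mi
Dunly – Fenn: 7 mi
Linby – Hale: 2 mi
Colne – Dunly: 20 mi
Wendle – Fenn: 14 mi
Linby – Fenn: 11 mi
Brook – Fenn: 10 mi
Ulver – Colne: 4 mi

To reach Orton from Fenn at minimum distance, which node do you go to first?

Linby

Enumerating some paths:
Fenn–Brook–Hale–Orton: 10+13+21 = 44
Fenn–Linby–Hale–Orton: 11+2+21 = 34
Fenn–Brook–Linby–Hale–Orton: 10+5+2+21 = 38
Fenn–Linby–Brook–Hale–Orton: 11+5+13+21 = 50
The minimum is 34 mi via Fenn–Linby–Hale–Orton.
So from Fenn the first move is to Linby.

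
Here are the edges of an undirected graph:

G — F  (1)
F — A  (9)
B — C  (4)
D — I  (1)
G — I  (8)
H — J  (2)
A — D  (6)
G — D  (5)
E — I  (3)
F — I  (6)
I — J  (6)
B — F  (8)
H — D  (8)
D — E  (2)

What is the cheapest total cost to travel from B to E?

16

Running Dijkstra from B:
B: 0
C: 4  (via B)
F: 8  (via B)
G: 9  (via F)
D: 14  (via G)
I: 14  (via F)
E: 16  (via D)
Shortest route: B–F–G–D–E = 16.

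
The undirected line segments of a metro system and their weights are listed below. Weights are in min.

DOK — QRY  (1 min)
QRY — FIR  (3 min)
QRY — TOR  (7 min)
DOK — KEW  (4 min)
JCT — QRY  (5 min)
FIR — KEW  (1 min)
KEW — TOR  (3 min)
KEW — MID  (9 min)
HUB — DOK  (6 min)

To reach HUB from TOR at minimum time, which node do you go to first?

Enumerating some paths:
TOR–QRY–DOK–HUB: 7+1+6 = 14
TOR–KEW–DOK–HUB: 3+4+6 = 13
The minimum is 13 min via TOR–KEW–DOK–HUB.
So from TOR the first move is to KEW.

KEW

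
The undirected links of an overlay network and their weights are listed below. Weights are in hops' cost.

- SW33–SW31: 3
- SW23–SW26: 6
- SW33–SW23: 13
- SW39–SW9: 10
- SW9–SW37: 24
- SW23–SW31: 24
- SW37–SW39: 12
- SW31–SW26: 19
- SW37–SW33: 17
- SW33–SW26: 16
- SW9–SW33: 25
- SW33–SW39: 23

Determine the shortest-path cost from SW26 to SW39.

Shortest distances from SW26:
SW26: 0
SW23: 6  (via SW26)
SW33: 16  (via SW26)
SW31: 19  (via SW26)
SW37: 33  (via SW33)
SW39: 39  (via SW33)
Shortest route: SW26 → SW33 → SW39 = 39 hops' cost.

39 hops' cost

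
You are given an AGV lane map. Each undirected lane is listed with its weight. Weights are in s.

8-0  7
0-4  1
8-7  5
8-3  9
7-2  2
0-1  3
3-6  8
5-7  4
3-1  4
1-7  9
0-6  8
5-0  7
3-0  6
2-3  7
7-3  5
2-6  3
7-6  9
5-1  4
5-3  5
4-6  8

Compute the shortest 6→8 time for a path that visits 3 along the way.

Shortest 6→3: 6–3 = 8
Shortest 3→8: 3–8 = 9
Total via 3: 8 + 9 = 17 s.

17 s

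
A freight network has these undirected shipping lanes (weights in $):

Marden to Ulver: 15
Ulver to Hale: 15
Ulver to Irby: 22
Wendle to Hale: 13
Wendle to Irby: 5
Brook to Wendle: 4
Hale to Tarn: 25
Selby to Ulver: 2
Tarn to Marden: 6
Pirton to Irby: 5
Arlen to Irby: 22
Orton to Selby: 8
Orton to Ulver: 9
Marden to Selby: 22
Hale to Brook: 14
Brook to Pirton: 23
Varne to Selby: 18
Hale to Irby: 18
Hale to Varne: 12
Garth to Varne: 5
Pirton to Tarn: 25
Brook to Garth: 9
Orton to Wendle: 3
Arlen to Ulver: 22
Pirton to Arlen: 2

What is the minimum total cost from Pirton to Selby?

$21

Candidate routes:
Pirton - Irby - Wendle - Orton - Selby: 5+5+3+8 = 21
Pirton - Irby - Wendle - Orton - Ulver - Selby: 5+5+3+9+2 = 24
Cheapest is Pirton - Irby - Wendle - Orton - Selby at $21.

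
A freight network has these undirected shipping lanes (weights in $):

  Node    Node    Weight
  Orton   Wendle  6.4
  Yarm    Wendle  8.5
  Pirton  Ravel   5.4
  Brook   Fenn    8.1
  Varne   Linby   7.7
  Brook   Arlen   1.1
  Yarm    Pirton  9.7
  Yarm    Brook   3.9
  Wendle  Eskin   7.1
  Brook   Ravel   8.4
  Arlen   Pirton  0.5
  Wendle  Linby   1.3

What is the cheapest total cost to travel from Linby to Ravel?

$20.7

Candidate routes:
Linby–Wendle–Yarm–Brook–Arlen–Pirton–Ravel: 1.3+8.5+3.9+1.1+0.5+5.4 = 20.7
Linby–Wendle–Yarm–Brook–Ravel: 1.3+8.5+3.9+8.4 = 22.1
Cheapest is Linby–Wendle–Yarm–Brook–Arlen–Pirton–Ravel at $20.7.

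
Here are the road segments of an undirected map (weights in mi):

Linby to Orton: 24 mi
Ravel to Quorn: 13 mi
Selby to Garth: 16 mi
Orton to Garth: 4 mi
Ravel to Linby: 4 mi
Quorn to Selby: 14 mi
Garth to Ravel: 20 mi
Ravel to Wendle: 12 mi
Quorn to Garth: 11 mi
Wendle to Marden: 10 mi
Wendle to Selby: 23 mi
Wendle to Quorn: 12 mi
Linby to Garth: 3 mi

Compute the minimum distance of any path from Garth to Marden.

29 mi

Enumerating some paths:
Garth - Quorn - Wendle - Marden: 11+12+10 = 33
Garth - Linby - Ravel - Quorn - Wendle - Marden: 3+4+13+12+10 = 42
Garth - Linby - Ravel - Wendle - Marden: 3+4+12+10 = 29
Garth - Ravel - Wendle - Marden: 20+12+10 = 42
The minimum is 29 mi via Garth - Linby - Ravel - Wendle - Marden.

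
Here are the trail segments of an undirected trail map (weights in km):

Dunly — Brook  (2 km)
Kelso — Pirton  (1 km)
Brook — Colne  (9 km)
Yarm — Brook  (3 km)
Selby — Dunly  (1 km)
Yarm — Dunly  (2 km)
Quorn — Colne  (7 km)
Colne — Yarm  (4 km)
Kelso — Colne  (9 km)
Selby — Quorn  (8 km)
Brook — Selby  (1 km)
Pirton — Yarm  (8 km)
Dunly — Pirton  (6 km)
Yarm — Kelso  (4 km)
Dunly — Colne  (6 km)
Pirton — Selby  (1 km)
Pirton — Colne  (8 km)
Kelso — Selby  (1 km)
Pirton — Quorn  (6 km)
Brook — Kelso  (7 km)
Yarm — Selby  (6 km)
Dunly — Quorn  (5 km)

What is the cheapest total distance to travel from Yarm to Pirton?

Compare a few routes:
Yarm - Brook - Selby - Pirton: 3+1+1 = 5
Yarm - Dunly - Selby - Pirton: 2+1+1 = 4
Cheapest is Yarm - Dunly - Selby - Pirton at 4 km.

4 km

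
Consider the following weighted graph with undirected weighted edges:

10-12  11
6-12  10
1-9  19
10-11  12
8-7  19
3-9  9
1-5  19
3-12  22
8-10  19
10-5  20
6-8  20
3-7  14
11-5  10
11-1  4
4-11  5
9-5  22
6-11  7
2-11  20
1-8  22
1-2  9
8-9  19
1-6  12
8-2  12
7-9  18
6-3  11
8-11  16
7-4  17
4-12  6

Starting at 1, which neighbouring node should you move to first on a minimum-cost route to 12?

11

Enumerating some paths:
1–11–6–12: 4+7+10 = 21
1–6–12: 12+10 = 22
1–11–10–12: 4+12+11 = 27
1–11–4–12: 4+5+6 = 15
The minimum is 15 via 1–11–4–12.
So from 1 the first move is to 11.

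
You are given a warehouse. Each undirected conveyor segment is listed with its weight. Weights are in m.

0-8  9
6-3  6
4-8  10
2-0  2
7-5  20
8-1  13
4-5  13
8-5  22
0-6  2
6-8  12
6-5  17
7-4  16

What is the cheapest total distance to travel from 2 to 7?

Enumerating some paths:
2–0–8–4–7: 2+9+10+16 = 37
2–0–6–5–7: 2+2+17+20 = 41
Cheapest is 2–0–8–4–7 at 37 m.

37 m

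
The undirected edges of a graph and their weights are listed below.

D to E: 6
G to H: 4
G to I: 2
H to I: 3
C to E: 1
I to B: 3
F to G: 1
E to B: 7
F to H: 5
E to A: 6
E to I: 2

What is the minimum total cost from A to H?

Candidate routes:
A → E → I → G → H: 6+2+2+4 = 14
A → E → I → H: 6+2+3 = 11
Cheapest is A → E → I → H at 11.

11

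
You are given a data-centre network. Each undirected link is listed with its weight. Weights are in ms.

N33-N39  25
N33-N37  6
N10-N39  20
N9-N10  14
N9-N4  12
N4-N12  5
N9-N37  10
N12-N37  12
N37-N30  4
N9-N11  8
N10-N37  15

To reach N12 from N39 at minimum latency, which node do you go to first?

N33

Enumerating some paths:
N39–N10–N37–N12: 20+15+12 = 47
N39–N33–N37–N12: 25+6+12 = 43
The minimum is 43 ms via N39–N33–N37–N12.
So from N39 the first move is to N33.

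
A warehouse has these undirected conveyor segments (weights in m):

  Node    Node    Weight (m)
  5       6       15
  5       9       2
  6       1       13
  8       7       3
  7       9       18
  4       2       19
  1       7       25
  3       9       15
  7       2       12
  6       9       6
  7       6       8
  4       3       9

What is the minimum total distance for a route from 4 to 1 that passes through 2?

Best 4 to 2: 4–2 costing 19
Shortest 2→1: 2–7–6–1 = 33
Total via 2: 19 + 33 = 52 m.

52 m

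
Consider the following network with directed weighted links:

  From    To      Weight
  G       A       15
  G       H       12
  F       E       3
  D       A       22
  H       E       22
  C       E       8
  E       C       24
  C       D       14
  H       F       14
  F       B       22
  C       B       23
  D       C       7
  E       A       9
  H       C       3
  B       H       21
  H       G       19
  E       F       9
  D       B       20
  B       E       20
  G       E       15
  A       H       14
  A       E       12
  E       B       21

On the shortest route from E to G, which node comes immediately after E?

Enumerating some paths:
E - A - H - G: 9+14+19 = 42
E - B - H - G: 21+21+19 = 61
E - F - B - H - G: 9+22+21+19 = 71
Cheapest is E - A - H - G at 42.
So from E the first move is to A.

A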